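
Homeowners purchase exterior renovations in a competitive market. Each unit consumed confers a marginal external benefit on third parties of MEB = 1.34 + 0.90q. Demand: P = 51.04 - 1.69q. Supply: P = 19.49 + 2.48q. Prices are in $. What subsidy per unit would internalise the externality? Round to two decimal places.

Social marginal benefit = demand + MEB = 52.38 - 0.79q.
Set SMB = MC: 52.38 - 0.79q = 19.49 + 2.48q → q* = 10.0581.
The Pigouvian subsidy equals MEB at q*: 1.34 + 0.90×10.0581 = 10.3923.

subsidy = $10.39 per unit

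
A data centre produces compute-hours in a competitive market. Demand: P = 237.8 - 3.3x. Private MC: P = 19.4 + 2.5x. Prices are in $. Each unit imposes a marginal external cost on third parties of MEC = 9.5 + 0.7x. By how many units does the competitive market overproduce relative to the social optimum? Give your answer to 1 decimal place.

Market equilibrium (private): 19.4 + 2.5x = 237.8 - 3.3x → x_m = 37.6552.
Social marginal cost = private MC + MEC = 28.9 + 3.2x.
Set SMC = demand: 28.9 + 3.2x = 237.8 - 3.3x → x* = 32.1385.
Gap = |37.6552 − 32.1385| = 5.5167.

5.5 units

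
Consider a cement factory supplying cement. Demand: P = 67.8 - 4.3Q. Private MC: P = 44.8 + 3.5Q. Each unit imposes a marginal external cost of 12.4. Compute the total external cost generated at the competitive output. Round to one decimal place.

Market equilibrium (private): 44.8 + 3.5Q = 67.8 - 4.3Q → Q_m = 2.9487.
Total external cost = MEC × Q_m = 12.4 × 2.9487 = 36.5639.

36.6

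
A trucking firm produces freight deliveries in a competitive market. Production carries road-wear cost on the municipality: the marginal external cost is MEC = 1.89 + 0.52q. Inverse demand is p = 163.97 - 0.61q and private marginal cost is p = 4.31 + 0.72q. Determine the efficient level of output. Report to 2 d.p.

q* = 85.28

Social marginal cost = private MC + MEC = 6.20 + 1.24q.
Set SMC = demand: 6.20 + 1.24q = 163.97 - 0.61q → q* = 85.2811.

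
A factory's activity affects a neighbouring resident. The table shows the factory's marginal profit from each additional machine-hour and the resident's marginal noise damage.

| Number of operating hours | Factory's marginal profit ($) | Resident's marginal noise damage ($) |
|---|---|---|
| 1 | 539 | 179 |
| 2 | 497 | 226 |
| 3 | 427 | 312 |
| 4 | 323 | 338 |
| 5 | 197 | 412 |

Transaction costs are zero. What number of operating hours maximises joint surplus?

Bargaining reaches the level where marginal profit last exceeds marginal noise damage.
That holds through level 3 (427 ≥ 312) but not at 4 (323 < 338).

3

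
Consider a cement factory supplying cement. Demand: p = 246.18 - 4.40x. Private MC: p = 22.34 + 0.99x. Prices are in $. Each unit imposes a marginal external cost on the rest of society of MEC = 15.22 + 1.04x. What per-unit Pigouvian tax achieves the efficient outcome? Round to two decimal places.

Social marginal cost = private MC + MEC = 37.56 + 2.03x.
Set SMC = demand: 37.56 + 2.03x = 246.18 - 4.40x → x* = 32.4448.
The Pigouvian tax equals MEC at x*: 15.22 + 1.04×32.4448 = 48.9626.

tax = $48.96 per unit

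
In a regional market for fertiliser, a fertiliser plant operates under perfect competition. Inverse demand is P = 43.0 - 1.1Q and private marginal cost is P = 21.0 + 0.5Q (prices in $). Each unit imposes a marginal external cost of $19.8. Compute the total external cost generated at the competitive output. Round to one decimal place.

$272.3

Market equilibrium (private): 21.0 + 0.5Q = 43.0 - 1.1Q → Q_m = 13.7500.
Total external cost = MEC × Q_m = 19.8 × 13.7500 = 272.2500.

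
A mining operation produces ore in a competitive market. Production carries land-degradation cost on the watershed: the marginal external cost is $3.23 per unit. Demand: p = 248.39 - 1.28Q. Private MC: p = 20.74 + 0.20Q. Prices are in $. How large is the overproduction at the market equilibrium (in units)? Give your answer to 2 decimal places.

2.18 units

Market equilibrium (private): 20.74 + 0.20Q = 248.39 - 1.28Q → Q_m = 153.8176.
Social marginal cost = private MC + MEC = 23.97 + 0.20Q.
Set SMC = demand: 23.97 + 0.20Q = 248.39 - 1.28Q → Q* = 151.6351.
Gap = |153.8176 − 151.6351| = 2.1825.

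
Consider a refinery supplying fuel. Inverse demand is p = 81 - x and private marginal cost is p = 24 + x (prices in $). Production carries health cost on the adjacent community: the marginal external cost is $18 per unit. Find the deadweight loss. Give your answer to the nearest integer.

Market equilibrium (private): 24 + x = 81 - x → x_m = 28.5000.
Social marginal cost = private MC + MEC = 42 + x.
Set SMC = demand: 42 + x = 81 - x → x* = 19.5000.
Height of the DWL triangle at x_m is SMC(x_m) − demand(x_m) = MEC(x_m) = 18.0000.
DWL = ½ × 9.0000 × 18.0000 = 81.0000.

DWL = $81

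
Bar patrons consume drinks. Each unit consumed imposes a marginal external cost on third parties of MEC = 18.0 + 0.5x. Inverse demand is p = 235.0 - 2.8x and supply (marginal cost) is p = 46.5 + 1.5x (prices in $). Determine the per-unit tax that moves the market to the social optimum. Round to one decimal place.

Social marginal benefit = demand − MEC = 217.0 - 3.3x.
Set SMB = MC: 217.0 - 3.3x = 46.5 + 1.5x → x* = 35.5208.
The Pigouvian tax equals MEC at x*: 18.0 + 0.5×35.5208 = 35.7604.

tax = $35.8 per unit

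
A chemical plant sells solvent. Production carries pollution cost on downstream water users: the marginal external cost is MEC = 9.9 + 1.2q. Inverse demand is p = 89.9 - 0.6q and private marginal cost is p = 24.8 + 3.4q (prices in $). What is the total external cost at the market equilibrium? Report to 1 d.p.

Market equilibrium (private): 24.8 + 3.4q = 89.9 - 0.6q → q_m = 16.2750.
Total external cost = ∫₀^{q_m} (9.9 + 1.2q) dq = 9.9×16.2750 + ½×1.2×16.2750² = 320.0479.

$320.0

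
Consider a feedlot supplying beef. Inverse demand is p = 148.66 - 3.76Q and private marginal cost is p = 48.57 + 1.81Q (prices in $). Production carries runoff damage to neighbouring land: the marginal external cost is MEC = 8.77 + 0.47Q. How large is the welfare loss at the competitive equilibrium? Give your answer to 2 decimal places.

DWL = $24.53

Market equilibrium (private): 48.57 + 1.81Q = 148.66 - 3.76Q → Q_m = 17.9695.
Social marginal cost = private MC + MEC = 57.34 + 2.28Q.
Set SMC = demand: 57.34 + 2.28Q = 148.66 - 3.76Q → Q* = 15.1192.
Between Q* and Q_m the wedge SMC − demand runs linearly from 0 to MEC(Q_m), so the loss is a triangle.
DWL = ½ × 2.8503 × 17.2157 = 24.5350.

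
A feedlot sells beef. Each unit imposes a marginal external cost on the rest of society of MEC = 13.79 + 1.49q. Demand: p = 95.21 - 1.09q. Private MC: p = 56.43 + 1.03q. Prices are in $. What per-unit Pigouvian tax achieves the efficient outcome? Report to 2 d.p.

tax = $24.10 per unit

Social marginal cost = private MC + MEC = 70.22 + 2.52q.
Set SMC = demand: 70.22 + 2.52q = 95.21 - 1.09q → q* = 6.9224.
The Pigouvian tax equals MEC at q*: 13.79 + 1.49×6.9224 = 24.1044.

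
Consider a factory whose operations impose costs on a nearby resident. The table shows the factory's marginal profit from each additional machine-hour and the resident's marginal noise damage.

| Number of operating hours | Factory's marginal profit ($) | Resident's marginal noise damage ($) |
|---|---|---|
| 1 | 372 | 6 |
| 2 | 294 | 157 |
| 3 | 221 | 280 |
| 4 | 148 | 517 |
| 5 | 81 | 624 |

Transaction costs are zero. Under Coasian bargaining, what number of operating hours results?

Bargaining reaches the level where marginal profit last exceeds marginal noise damage.
That holds through level 2 (294 ≥ 157) but not at 3 (221 < 280).

2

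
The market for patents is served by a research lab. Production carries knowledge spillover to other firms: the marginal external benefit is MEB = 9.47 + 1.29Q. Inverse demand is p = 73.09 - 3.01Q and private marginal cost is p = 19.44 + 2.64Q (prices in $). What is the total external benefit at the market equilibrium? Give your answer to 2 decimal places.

Market equilibrium (private): 19.44 + 2.64Q = 73.09 - 3.01Q → Q_m = 9.4956.
Total external benefit = ∫₀^{Q_m} (9.47 + 1.29Q) dQ = 9.47×9.4956 + ½×1.29×9.4956² = 148.0807.

$148.08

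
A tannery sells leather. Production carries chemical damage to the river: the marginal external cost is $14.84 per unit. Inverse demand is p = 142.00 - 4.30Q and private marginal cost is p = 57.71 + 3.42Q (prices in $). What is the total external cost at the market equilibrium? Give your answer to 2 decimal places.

$162.03

Market equilibrium (private): 57.71 + 3.42Q = 142.00 - 4.30Q → Q_m = 10.9184.
Total external cost = MEC × Q_m = 14.84 × 10.9184 = 162.0291.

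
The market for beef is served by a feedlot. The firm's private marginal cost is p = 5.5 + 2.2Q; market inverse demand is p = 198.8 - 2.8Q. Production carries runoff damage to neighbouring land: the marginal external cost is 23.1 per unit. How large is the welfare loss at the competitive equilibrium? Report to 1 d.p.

Market equilibrium (private): 5.5 + 2.2Q = 198.8 - 2.8Q → Q_m = 38.6600.
Social marginal cost = private MC + MEC = 28.6 + 2.2Q.
Set SMC = demand: 28.6 + 2.2Q = 198.8 - 2.8Q → Q* = 34.0400.
Height of the DWL triangle at Q_m is SMC(Q_m) − demand(Q_m) = MEC(Q_m) = 23.1000.
DWL = ½ × 4.6200 × 23.1000 = 53.3610.

DWL = 53.4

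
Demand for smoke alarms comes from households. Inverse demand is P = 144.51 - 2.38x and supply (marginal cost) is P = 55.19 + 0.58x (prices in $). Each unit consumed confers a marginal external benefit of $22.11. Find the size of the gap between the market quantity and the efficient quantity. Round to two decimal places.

7.47 units

Market equilibrium (private): 55.19 + 0.58x = 144.51 - 2.38x → x_m = 30.1757.
Social marginal benefit = demand + MEB = 166.62 - 2.38x.
Set SMB = MC: 166.62 - 2.38x = 55.19 + 0.58x → x* = 37.6453.
Gap = |30.1757 − 37.6453| = 7.4696.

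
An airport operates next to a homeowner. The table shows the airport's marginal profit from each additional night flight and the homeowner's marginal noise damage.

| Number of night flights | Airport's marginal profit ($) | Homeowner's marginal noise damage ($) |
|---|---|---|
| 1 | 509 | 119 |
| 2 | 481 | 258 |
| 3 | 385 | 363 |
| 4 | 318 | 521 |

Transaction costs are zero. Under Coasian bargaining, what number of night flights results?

Bargaining reaches the level where marginal profit last exceeds marginal noise damage.
That holds through level 3 (385 ≥ 363) but not at 4 (318 < 521).

3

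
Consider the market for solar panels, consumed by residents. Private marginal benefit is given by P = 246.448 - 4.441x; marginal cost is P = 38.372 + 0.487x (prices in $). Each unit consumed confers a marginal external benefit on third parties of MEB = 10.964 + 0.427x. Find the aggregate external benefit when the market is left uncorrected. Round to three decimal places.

$843.563

Market equilibrium (private): 38.372 + 0.487x = 246.448 - 4.441x → x_m = 42.2232.
Total external benefit = ∫₀^{x_m} (10.964 + 0.427x) dx = 10.964×42.2232 + ½×0.427×42.2232² = 843.5627.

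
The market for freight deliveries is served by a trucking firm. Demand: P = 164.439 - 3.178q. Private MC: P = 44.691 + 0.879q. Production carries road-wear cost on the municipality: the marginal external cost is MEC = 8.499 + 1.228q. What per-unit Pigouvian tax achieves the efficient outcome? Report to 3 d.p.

Social marginal cost = private MC + MEC = 53.190 + 2.107q.
Set SMC = demand: 53.190 + 2.107q = 164.439 - 3.178q → q* = 21.0500.
The Pigouvian tax equals MEC at q*: 8.499 + 1.228×21.0500 = 34.3484.

tax = 34.348 per unit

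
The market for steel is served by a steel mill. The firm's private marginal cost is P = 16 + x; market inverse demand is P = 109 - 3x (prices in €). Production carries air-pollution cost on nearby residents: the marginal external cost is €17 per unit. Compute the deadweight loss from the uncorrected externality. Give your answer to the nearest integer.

DWL = €36

Market equilibrium (private): 16 + x = 109 - 3x → x_m = 23.2500.
Social marginal cost = private MC + MEC = 33 + x.
Set SMC = demand: 33 + x = 109 - 3x → x* = 19.0000.
Height of the DWL triangle at x_m is SMC(x_m) − demand(x_m) = MEC(x_m) = 17.0000.
DWL = ½ × 4.2500 × 17.0000 = 36.1250.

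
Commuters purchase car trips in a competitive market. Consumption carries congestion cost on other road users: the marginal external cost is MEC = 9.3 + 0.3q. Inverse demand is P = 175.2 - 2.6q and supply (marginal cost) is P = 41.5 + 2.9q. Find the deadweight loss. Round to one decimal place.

DWL = 23.7

Market equilibrium (private): 41.5 + 2.9q = 175.2 - 2.6q → q_m = 24.3091.
Social marginal benefit = demand − MEC = 165.9 - 2.9q.
Set SMB = MC: 165.9 - 2.9q = 41.5 + 2.9q → q* = 21.4483.
The loss is the area between SMB and MC from q* to q_m; with linear curves that's a triangle of height MEC(q_m).
DWL = ½ × 2.8608 × 16.5927 = 23.7342.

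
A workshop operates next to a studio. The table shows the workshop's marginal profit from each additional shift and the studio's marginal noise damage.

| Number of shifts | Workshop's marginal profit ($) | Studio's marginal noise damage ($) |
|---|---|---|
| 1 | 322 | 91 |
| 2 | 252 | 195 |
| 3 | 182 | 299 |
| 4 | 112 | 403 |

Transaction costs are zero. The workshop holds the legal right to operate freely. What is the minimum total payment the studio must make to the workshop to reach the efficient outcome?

Left alone the workshop would choose level 4 (marginal profit stays positive).
Efficient level: k* = 2 (marginal profit ≥ marginal noise damage through 2).
The studio must at least cover the workshop's forgone profit from cutting 4→2: 182 + 112 = 294.

$294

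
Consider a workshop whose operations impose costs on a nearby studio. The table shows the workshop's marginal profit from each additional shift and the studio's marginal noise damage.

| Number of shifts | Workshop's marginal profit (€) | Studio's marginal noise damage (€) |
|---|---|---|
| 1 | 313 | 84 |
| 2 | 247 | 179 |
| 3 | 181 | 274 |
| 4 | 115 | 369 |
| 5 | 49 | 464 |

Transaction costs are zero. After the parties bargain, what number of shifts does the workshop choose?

Bargaining reaches the level where marginal profit last exceeds marginal noise damage.
That holds through level 2 (247 ≥ 179) but not at 3 (181 < 274).

2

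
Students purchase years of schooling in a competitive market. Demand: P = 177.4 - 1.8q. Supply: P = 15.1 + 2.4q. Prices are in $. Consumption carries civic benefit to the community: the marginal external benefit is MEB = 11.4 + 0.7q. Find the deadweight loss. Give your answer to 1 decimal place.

Market equilibrium (private): 15.1 + 2.4q = 177.4 - 1.8q → q_m = 38.6429.
Social marginal benefit = demand + MEB = 188.8 - 1.1q.
Set SMB = MC: 188.8 - 1.1q = 15.1 + 2.4q → q* = 49.6286.
The welfare-loss triangle has base |q_m − q*| and height MEB(q_m) (the vertical gap between SMB and MC is zero at q* and MEB at q_m).
DWL = ½ × 10.9857 × 38.4500 = 211.2001.

DWL = $211.2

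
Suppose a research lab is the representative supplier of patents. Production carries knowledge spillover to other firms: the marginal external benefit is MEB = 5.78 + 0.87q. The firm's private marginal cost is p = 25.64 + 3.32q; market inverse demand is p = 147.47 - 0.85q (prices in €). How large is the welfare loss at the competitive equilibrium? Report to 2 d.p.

DWL = €147.47

Market equilibrium (private): 25.64 + 3.32q = 147.47 - 0.85q → q_m = 29.2158.
Social marginal cost = private MC − MEB = 19.86 + 2.45q.
Set SMC = demand: 19.86 + 2.45q = 147.47 - 0.85q → q* = 38.6697.
Between q* and q_m the wedge demand − SMC runs linearly from 0 to MEB(q_m), so the loss is a triangle.
DWL = ½ × 9.4539 × 31.1978 = 147.4704.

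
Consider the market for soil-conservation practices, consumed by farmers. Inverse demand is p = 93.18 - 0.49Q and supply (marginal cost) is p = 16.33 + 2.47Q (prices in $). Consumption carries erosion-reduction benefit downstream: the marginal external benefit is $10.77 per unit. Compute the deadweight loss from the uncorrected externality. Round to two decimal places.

DWL = $19.59

Market equilibrium (private): 16.33 + 2.47Q = 93.18 - 0.49Q → Q_m = 25.9628.
Social marginal benefit = demand + MEB = 103.95 - 0.49Q.
Set SMB = MC: 103.95 - 0.49Q = 16.33 + 2.47Q → Q* = 29.6014.
Height of the DWL triangle at Q_m is SMB(Q_m) − MC(Q_m) = MEB(Q_m) = 10.7700.
DWL = ½ × 3.6386 × 10.7700 = 19.5939.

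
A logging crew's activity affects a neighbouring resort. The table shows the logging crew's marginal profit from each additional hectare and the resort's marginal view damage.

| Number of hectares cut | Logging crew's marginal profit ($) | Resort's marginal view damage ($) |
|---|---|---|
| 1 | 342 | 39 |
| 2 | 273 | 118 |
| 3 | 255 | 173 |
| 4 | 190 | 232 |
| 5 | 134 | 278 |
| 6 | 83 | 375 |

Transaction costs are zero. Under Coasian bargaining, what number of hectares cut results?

3

Bargaining reaches the level where marginal profit last exceeds marginal view damage.
That holds through level 3 (255 ≥ 173) but not at 4 (190 < 232).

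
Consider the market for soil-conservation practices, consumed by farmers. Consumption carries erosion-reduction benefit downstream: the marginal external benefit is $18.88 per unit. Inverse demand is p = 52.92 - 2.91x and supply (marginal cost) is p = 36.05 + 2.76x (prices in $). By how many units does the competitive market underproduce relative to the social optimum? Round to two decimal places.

3.33 units

Market equilibrium (private): 36.05 + 2.76x = 52.92 - 2.91x → x_m = 2.9753.
Social marginal benefit = demand + MEB = 71.80 - 2.91x.
Set SMB = MC: 71.80 - 2.91x = 36.05 + 2.76x → x* = 6.3051.
Gap = |2.9753 − 6.3051| = 3.3298.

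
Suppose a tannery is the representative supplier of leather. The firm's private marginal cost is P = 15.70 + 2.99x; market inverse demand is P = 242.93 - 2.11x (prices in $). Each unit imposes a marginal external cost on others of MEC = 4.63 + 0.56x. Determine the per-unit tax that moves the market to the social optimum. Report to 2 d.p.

Social marginal cost = private MC + MEC = 20.33 + 3.55x.
Set SMC = demand: 20.33 + 3.55x = 242.93 - 2.11x → x* = 39.3286.
The Pigouvian tax equals MEC at x*: 4.63 + 0.56×39.3286 = 26.6540.

tax = $26.65 per unit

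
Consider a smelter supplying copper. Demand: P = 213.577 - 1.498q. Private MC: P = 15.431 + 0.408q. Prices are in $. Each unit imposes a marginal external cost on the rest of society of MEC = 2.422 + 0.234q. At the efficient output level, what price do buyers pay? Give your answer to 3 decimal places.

Social marginal cost = private MC + MEC = 17.853 + 0.642q.
Set SMC = demand: 17.853 + 0.642q = 213.577 - 1.498q → q* = 91.4598.
Consumer price on the demand curve at q*: 213.577 − 1.498×91.4598 = 76.5702.

P = $76.570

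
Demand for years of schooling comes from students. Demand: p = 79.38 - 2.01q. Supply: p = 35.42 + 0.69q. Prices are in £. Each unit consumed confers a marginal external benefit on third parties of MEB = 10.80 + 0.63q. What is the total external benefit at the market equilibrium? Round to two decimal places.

Market equilibrium (private): 35.42 + 0.69q = 79.38 - 2.01q → q_m = 16.2815.
Total external benefit = ∫₀^{q_m} (10.80 + 0.63q) dq = 10.80×16.2815 + ½×0.63×16.2815² = 259.3427.

£259.34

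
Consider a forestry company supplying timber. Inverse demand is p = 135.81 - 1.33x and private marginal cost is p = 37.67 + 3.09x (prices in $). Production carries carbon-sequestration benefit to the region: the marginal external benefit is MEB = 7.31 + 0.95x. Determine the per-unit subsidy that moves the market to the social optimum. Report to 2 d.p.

subsidy = $36.18 per unit

Social marginal cost = private MC − MEB = 30.36 + 2.14x.
Set SMC = demand: 30.36 + 2.14x = 135.81 - 1.33x → x* = 30.3890.
The Pigouvian subsidy equals MEB at x*: 7.31 + 0.95×30.3890 = 36.1796.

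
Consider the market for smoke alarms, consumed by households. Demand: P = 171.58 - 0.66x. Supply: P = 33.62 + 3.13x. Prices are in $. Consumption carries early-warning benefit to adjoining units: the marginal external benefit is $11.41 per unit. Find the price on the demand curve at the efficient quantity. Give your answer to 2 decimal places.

Social marginal benefit = demand + MEB = 182.99 - 0.66x.
Set SMB = MC: 182.99 - 0.66x = 33.62 + 3.13x → x* = 39.4116.
Consumer price on the demand curve at x*: 171.58 − 0.66×39.4116 = 145.5683.

P = $145.57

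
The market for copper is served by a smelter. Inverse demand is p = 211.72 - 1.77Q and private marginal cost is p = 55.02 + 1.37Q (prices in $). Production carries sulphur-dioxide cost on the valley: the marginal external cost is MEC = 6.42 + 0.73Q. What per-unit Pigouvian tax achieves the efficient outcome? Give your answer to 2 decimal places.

Social marginal cost = private MC + MEC = 61.44 + 2.10Q.
Set SMC = demand: 61.44 + 2.10Q = 211.72 - 1.77Q → Q* = 38.8320.
The Pigouvian tax equals MEC at Q*: 6.42 + 0.73×38.8320 = 34.7674.

tax = $34.77 per unit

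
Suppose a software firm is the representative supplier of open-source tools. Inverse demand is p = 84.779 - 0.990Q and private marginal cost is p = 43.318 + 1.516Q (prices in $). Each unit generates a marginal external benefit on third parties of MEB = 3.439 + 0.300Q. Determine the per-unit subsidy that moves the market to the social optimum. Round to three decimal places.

Social marginal cost = private MC − MEB = 39.879 + 1.216Q.
Set SMC = demand: 39.879 + 1.216Q = 84.779 - 0.990Q → Q* = 20.3536.
The Pigouvian subsidy equals MEB at Q*: 3.439 + 0.300×20.3536 = 9.5451.

subsidy = $9.545 per unit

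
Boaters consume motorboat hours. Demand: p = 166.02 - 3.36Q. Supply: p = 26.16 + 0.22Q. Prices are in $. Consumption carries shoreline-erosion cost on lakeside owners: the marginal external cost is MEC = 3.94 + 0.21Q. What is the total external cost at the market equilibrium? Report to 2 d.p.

$314.18

Market equilibrium (private): 26.16 + 0.22Q = 166.02 - 3.36Q → Q_m = 39.0670.
Total external cost = ∫₀^{Q_m} (3.94 + 0.21Q) dQ = 3.94×39.0670 + ½×0.21×39.0670² = 314.1782.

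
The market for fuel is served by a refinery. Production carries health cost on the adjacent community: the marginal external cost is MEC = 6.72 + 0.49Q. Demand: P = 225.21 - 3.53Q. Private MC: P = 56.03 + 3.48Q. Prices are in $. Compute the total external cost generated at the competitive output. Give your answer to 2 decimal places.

$304.88

Market equilibrium (private): 56.03 + 3.48Q = 225.21 - 3.53Q → Q_m = 24.1341.
Total external cost = ∫₀^{Q_m} (6.72 + 0.49Q) dQ = 6.72×24.1341 + ½×0.49×24.1341² = 304.8826.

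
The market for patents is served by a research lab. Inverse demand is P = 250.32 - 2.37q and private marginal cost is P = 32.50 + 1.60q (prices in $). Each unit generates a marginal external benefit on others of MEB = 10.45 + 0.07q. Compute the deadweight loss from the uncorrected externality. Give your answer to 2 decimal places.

DWL = $26.18

Market equilibrium (private): 32.50 + 1.60q = 250.32 - 2.37q → q_m = 54.8665.
Social marginal cost = private MC − MEB = 22.05 + 1.53q.
Set SMC = demand: 22.05 + 1.53q = 250.32 - 2.37q → q* = 58.5308.
The welfare-loss triangle has base |q_m − q*| and height MEB(q_m) (the vertical gap between SMC and demand is zero at q* and MEB at q_m).
DWL = ½ × 3.6643 × 14.2907 = 26.1827.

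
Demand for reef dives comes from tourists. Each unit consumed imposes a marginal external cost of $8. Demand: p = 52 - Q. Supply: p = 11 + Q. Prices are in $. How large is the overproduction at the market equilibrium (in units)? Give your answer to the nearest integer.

4 units

Market equilibrium (private): 11 + Q = 52 - Q → Q_m = 20.5000.
Social marginal benefit = demand − MEC = 44 - Q.
Set SMB = MC: 44 - Q = 11 + Q → Q* = 16.5000.
Gap = |20.5000 − 16.5000| = 4.0000.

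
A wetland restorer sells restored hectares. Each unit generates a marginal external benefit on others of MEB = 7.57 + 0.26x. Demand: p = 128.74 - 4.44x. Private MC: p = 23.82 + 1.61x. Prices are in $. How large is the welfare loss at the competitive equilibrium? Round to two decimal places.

Market equilibrium (private): 23.82 + 1.61x = 128.74 - 4.44x → x_m = 17.3421.
Social marginal cost = private MC − MEB = 16.25 + 1.35x.
Set SMC = demand: 16.25 + 1.35x = 128.74 - 4.44x → x* = 19.4283.
Height of the DWL triangle at x_m is demand(x_m) − SMC(x_m) = MEB(x_m) = 12.0790.
DWL = ½ × 2.0862 × 12.0790 = 12.5996.

DWL = $12.60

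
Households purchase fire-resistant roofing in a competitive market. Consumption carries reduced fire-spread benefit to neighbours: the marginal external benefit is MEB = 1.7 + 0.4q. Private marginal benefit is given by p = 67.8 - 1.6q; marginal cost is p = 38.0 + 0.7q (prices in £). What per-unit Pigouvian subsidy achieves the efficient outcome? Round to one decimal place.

subsidy = £8.3 per unit

Social marginal benefit = demand + MEB = 69.5 - 1.2q.
Set SMB = MC: 69.5 - 1.2q = 38.0 + 0.7q → q* = 16.5789.
The Pigouvian subsidy equals MEB at q*: 1.7 + 0.4×16.5789 = 8.3316.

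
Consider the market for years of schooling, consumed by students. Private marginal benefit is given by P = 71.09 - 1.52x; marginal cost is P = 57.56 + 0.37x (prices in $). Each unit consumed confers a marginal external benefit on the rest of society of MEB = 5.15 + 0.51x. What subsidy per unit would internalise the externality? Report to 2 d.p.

Social marginal benefit = demand + MEB = 76.24 - 1.01x.
Set SMB = MC: 76.24 - 1.01x = 57.56 + 0.37x → x* = 13.5362.
The Pigouvian subsidy equals MEB at x*: 5.15 + 0.51×13.5362 = 12.0535.

subsidy = $12.05 per unit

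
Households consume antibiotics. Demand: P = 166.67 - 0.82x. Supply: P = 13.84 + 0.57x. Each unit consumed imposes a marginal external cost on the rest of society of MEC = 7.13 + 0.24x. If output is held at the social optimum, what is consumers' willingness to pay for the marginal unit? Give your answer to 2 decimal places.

P = 93.37

Social marginal benefit = demand − MEC = 159.54 - 1.06x.
Set SMB = MC: 159.54 - 1.06x = 13.84 + 0.57x → x* = 89.3865.
Consumer price on the demand curve at x*: 166.67 − 0.82×89.3865 = 93.3731.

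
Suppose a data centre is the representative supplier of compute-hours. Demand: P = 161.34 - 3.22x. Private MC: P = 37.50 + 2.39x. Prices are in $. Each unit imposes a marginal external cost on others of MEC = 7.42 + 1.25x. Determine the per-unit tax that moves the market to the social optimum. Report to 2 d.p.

Social marginal cost = private MC + MEC = 44.92 + 3.64x.
Set SMC = demand: 44.92 + 3.64x = 161.34 - 3.22x → x* = 16.9708.
The Pigouvian tax equals MEC at x*: 7.42 + 1.25×16.9708 = 28.6335.

tax = $28.63 per unit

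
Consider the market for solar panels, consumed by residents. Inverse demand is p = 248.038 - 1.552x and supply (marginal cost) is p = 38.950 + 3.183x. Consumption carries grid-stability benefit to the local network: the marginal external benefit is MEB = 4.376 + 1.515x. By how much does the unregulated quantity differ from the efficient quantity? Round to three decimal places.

22.135 units

Market equilibrium (private): 38.950 + 3.183x = 248.038 - 1.552x → x_m = 44.1580.
Social marginal benefit = demand + MEB = 252.414 - 0.037x.
Set SMB = MC: 252.414 - 0.037x = 38.950 + 3.183x → x* = 66.2932.
Gap = |44.1580 − 66.2932| = 22.1352.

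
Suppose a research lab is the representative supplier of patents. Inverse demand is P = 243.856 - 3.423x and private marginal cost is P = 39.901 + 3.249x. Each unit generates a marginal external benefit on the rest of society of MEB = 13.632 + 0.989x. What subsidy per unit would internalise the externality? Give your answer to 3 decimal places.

subsidy = 51.498 per unit

Social marginal cost = private MC − MEB = 26.269 + 2.260x.
Set SMC = demand: 26.269 + 2.260x = 243.856 - 3.423x → x* = 38.2873.
The Pigouvian subsidy equals MEB at x*: 13.632 + 0.989×38.2873 = 51.4981.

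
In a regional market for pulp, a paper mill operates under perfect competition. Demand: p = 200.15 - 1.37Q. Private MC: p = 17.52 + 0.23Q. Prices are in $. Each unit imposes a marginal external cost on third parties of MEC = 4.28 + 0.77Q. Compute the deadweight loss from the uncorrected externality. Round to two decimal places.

DWL = $1792.29

Market equilibrium (private): 17.52 + 0.23Q = 200.15 - 1.37Q → Q_m = 114.1438.
Social marginal cost = private MC + MEC = 21.80 + Q.
Set SMC = demand: 21.80 + Q = 200.15 - 1.37Q → Q* = 75.2532.
Between Q* and Q_m the wedge SMC − demand runs linearly from 0 to MEC(Q_m), so the loss is a triangle.
DWL = ½ × 38.8906 × 92.1707 = 1792.2869.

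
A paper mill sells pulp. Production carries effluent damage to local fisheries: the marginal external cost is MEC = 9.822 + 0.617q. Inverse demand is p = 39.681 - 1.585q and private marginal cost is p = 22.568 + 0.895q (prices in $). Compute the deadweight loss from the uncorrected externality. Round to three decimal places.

DWL = $32.004

Market equilibrium (private): 22.568 + 0.895q = 39.681 - 1.585q → q_m = 6.9004.
Social marginal cost = private MC + MEC = 32.390 + 1.512q.
Set SMC = demand: 32.390 + 1.512q = 39.681 - 1.585q → q* = 2.3542.
The welfare-loss triangle has base |q_m − q*| and height MEC(q_m) (the vertical gap between SMC and demand is zero at q* and MEC at q_m).
DWL = ½ × 4.5462 × 14.0795 = 32.0041.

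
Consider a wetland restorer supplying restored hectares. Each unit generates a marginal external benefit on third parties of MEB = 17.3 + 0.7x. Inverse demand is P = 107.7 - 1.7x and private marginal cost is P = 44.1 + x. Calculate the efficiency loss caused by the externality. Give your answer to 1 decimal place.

DWL = 285.4

Market equilibrium (private): 44.1 + x = 107.7 - 1.7x → x_m = 23.5556.
Social marginal cost = private MC − MEB = 26.8 + 0.3x.
Set SMC = demand: 26.8 + 0.3x = 107.7 - 1.7x → x* = 40.4500.
The welfare-loss triangle has base |x_m − x*| and height MEB(x_m) (the vertical gap between SMC and demand is zero at x* and MEB at x_m).
DWL = ½ × 16.8944 × 33.7889 = 285.4216.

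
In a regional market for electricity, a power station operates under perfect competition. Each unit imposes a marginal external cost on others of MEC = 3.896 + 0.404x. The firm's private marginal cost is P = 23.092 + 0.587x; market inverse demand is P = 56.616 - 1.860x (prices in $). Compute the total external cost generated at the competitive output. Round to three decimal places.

Market equilibrium (private): 23.092 + 0.587x = 56.616 - 1.860x → x_m = 13.7000.
Total external cost = ∫₀^{x_m} (3.896 + 0.404x) dx = 3.896×13.7000 + ½×0.404×13.7000² = 91.2886.

$91.289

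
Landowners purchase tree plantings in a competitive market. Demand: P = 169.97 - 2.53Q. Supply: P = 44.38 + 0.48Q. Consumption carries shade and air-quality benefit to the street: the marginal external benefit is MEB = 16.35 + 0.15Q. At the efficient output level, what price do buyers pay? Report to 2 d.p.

Social marginal benefit = demand + MEB = 186.32 - 2.38Q.
Set SMB = MC: 186.32 - 2.38Q = 44.38 + 0.48Q → Q* = 49.6294.
Consumer price on the demand curve at Q*: 169.97 − 2.53×49.6294 = 44.4076.

P = 44.41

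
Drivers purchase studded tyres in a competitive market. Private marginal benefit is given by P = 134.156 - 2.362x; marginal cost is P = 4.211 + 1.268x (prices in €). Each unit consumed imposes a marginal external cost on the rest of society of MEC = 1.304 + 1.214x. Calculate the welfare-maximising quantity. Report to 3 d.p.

x* = 26.557

Social marginal benefit = demand − MEC = 132.852 - 3.576x.
Set SMB = MC: 132.852 - 3.576x = 4.211 + 1.268x → x* = 26.5568.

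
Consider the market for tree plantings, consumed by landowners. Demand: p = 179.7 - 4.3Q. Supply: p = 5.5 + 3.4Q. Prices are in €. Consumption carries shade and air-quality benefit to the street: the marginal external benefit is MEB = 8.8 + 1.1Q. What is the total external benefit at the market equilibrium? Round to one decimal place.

€480.6

Market equilibrium (private): 5.5 + 3.4Q = 179.7 - 4.3Q → Q_m = 22.6234.
Total external benefit = ∫₀^{Q_m} (8.8 + 1.1Q) dQ = 8.8×22.6234 + ½×1.1×22.6234² = 480.5859.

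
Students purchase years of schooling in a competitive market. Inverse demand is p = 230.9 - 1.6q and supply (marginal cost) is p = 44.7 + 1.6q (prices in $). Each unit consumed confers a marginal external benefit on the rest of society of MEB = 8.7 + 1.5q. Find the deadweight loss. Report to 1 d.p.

Market equilibrium (private): 44.7 + 1.6q = 230.9 - 1.6q → q_m = 58.1875.
Social marginal benefit = demand + MEB = 239.6 - 0.1q.
Set SMB = MC: 239.6 - 0.1q = 44.7 + 1.6q → q* = 114.6471.
The loss is the area between SMB and MC from q* to q_m; with linear curves that's a triangle of height MEB(q_m).
DWL = ½ × 56.4596 × 95.9813 = 2709.5329.

DWL = $2709.5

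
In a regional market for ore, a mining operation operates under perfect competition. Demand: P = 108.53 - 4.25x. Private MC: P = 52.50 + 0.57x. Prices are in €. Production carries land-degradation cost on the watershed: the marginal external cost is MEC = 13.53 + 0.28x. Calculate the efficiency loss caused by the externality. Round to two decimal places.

DWL = €27.62

Market equilibrium (private): 52.50 + 0.57x = 108.53 - 4.25x → x_m = 11.6245.
Social marginal cost = private MC + MEC = 66.03 + 0.85x.
Set SMC = demand: 66.03 + 0.85x = 108.53 - 4.25x → x* = 8.3333.
The welfare-loss triangle has base |x_m − x*| and height MEC(x_m) (the vertical gap between SMC and demand is zero at x* and MEC at x_m).
DWL = ½ × 3.2912 × 16.7849 = 27.6212.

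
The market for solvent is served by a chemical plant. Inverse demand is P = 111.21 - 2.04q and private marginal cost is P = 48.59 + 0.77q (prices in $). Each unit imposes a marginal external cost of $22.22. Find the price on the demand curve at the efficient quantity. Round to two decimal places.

P = $81.88

Social marginal cost = private MC + MEC = 70.81 + 0.77q.
Set SMC = demand: 70.81 + 0.77q = 111.21 - 2.04q → q* = 14.3772.
Consumer price on the demand curve at q*: 111.21 − 2.04×14.3772 = 81.8805.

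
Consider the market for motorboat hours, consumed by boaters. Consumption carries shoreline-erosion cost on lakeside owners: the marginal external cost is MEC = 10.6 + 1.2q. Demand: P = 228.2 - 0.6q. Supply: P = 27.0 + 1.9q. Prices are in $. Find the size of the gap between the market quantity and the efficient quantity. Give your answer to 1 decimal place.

29.0 units

Market equilibrium (private): 27.0 + 1.9q = 228.2 - 0.6q → q_m = 80.4800.
Social marginal benefit = demand − MEC = 217.6 - 1.8q.
Set SMB = MC: 217.6 - 1.8q = 27.0 + 1.9q → q* = 51.5135.
Gap = |80.4800 − 51.5135| = 28.9665.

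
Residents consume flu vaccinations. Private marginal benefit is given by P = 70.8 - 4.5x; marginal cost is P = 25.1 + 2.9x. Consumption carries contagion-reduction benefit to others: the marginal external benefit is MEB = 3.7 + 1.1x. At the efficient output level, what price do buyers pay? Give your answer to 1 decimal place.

Social marginal benefit = demand + MEB = 74.5 - 3.4x.
Set SMB = MC: 74.5 - 3.4x = 25.1 + 2.9x → x* = 7.8413.
Consumer price on the demand curve at x*: 70.8 − 4.5×7.8413 = 35.5142.

P = 35.5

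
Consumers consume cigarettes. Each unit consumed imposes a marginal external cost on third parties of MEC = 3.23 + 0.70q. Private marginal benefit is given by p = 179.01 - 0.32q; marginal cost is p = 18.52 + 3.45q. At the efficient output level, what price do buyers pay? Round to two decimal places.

P = 167.75

Social marginal benefit = demand − MEC = 175.78 - 1.02q.
Set SMB = MC: 175.78 - 1.02q = 18.52 + 3.45q → q* = 35.1812.
Consumer price on the demand curve at q*: 179.01 − 0.32×35.1812 = 167.7520.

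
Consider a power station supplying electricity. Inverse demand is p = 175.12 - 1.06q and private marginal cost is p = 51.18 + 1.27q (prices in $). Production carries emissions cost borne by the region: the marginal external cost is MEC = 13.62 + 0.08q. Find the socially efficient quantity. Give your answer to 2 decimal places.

q* = 45.78

Social marginal cost = private MC + MEC = 64.80 + 1.35q.
Set SMC = demand: 64.80 + 1.35q = 175.12 - 1.06q → q* = 45.7759.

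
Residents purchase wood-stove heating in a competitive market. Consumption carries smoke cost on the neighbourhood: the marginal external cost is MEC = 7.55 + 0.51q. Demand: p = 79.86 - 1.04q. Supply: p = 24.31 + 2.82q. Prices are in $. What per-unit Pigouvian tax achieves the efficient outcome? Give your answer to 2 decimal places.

Social marginal benefit = demand − MEC = 72.31 - 1.55q.
Set SMB = MC: 72.31 - 1.55q = 24.31 + 2.82q → q* = 10.9840.
The Pigouvian tax equals MEC at q*: 7.55 + 0.51×10.9840 = 13.1518.

tax = $13.15 per unit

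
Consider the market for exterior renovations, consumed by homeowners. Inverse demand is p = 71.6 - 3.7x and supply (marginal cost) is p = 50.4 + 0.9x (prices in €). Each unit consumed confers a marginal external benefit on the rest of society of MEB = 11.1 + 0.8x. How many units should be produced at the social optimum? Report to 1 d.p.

x* = 8.5

Social marginal benefit = demand + MEB = 82.7 - 2.9x.
Set SMB = MC: 82.7 - 2.9x = 50.4 + 0.9x → x* = 8.5000.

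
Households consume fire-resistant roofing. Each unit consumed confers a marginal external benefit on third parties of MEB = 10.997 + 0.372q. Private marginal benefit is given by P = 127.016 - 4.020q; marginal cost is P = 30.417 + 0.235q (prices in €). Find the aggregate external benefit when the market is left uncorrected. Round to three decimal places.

€345.524

Market equilibrium (private): 30.417 + 0.235q = 127.016 - 4.020q → q_m = 22.7025.
Total external benefit = ∫₀^{q_m} (10.997 + 0.372q) dq = 10.997×22.7025 + ½×0.372×22.7025² = 345.5244.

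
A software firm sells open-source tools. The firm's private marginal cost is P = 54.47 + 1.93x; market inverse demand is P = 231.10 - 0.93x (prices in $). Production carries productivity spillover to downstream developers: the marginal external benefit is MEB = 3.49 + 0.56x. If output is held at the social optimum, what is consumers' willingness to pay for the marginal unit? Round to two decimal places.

Social marginal cost = private MC − MEB = 50.98 + 1.37x.
Set SMC = demand: 50.98 + 1.37x = 231.10 - 0.93x → x* = 78.3130.
Consumer price on the demand curve at x*: 231.10 − 0.93×78.3130 = 158.2689.

P = $158.27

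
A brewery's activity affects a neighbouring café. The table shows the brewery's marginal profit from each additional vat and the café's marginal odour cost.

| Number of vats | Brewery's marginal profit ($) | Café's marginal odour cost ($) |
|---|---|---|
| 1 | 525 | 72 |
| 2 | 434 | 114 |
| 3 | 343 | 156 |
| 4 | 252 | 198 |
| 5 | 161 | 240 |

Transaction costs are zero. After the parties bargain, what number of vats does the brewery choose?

4

Bargaining reaches the level where marginal profit last exceeds marginal odour cost.
That holds through level 4 (252 ≥ 198) but not at 5 (161 < 240).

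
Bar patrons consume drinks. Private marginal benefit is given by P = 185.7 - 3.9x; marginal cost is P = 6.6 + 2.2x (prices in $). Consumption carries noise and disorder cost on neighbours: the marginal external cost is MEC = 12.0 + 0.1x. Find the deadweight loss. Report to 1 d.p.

DWL = $18.0

Market equilibrium (private): 6.6 + 2.2x = 185.7 - 3.9x → x_m = 29.3607.
Social marginal benefit = demand − MEC = 173.7 - 4.0x.
Set SMB = MC: 173.7 - 4.0x = 6.6 + 2.2x → x* = 26.9516.
The loss is the area between SMB and MC from x* to x_m; with linear curves that's a triangle of height MEC(x_m).
DWL = ½ × 2.4091 × 14.9361 = 17.9913.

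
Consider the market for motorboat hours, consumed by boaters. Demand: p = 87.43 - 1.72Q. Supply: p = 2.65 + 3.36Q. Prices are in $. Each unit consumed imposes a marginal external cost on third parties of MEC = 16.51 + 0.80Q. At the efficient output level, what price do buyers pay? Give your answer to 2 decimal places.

P = $67.46

Social marginal benefit = demand − MEC = 70.92 - 2.52Q.
Set SMB = MC: 70.92 - 2.52Q = 2.65 + 3.36Q → Q* = 11.6105.
Consumer price on the demand curve at Q*: 87.43 − 1.72×11.6105 = 67.4599.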